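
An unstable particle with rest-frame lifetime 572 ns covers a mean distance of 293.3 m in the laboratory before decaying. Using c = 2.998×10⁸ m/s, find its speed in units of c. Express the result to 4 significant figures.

Lab distance = (lab lifetime)·v = γτ·βc, so βγ = d/(cτ) = 293.3/(2.998×10⁸ × 5.720×10^-7) = 1.7103.
With βγ = 1.7103: γ² = 1 + (βγ)² = 3.92513, and β = (βγ)/γ = 1.7103/1.98119 = 0.8633.

0.8633c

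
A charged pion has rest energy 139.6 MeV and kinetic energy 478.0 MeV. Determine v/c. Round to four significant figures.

0.9741

K = (γ−1)mc², so γ = 1 + 478.0/139.6 = 4.4241.
Then v/c = √(1 − γ⁻²) = √(1 − 0.0510917) = √0.9489083 = 0.9741.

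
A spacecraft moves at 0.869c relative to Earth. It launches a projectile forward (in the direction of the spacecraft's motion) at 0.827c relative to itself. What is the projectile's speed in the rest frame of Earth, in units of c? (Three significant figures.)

0.987c

In units of c, u = (u' + v)/(1 + u'v) with u' = 0.827 and v = 0.869.
Numerator: 0.827 + 0.869 = 1.696. Denominator: 1 + (0.827)(0.869) = 1.718663.
u = 1.696/1.718663 = 0.98681, so the speed is 0.987c.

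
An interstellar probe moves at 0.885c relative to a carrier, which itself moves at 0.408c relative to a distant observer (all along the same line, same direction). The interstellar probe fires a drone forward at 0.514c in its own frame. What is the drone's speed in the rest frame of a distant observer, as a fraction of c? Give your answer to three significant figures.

First combine the drone and interstellar probe (S''→S'): u₁ = (0.514 + 0.885)/(1 + 0.514×0.885) = 1.399/1.45489 = 0.96158.
Then combine with the carrier (S'→S): u = (0.96158 + 0.408)/(1 + 0.96158×0.408) = 1.36958/1.39232464 = 0.98366.

0.984c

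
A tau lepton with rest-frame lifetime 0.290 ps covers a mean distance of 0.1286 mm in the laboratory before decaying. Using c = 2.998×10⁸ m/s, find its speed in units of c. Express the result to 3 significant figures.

Lab distance = (lab lifetime)·v = γτ·βc, so βγ = d/(cτ) = 1.286×10^-4/(2.998×10⁸ × 2.900×10^-13) = 1.4791.
With βγ = 1.4791: γ² = 1 + (βγ)² = 3.18774, and β = (βγ)/γ = 1.4791/1.78542 = 0.828.

0.828c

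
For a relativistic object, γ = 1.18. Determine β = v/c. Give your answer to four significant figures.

0.5309

β = √(1 − 1/γ²) = √(1 − 1/1.3924) = √0.281816 = 0.5309.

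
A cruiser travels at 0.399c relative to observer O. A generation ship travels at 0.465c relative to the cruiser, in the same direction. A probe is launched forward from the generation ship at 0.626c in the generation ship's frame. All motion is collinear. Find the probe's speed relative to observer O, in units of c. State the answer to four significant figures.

0.9303c

Compose velocities in two stages. Stage 1 (into S'): u₁ = (0.626+0.465)/(1+0.626×0.465) = 0.84502.
Stage 2 (into S): u = (0.84502+0.399)/(1+0.84502×0.399) = 0.93034, so the speed is 0.9303c.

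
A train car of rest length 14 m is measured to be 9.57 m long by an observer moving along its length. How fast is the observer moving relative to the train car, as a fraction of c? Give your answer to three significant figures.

Length contraction gives γ = L₀/L = 14/9.57 = 1.4629.
β = √(1 − 1/γ²) = √0.532727 = 0.730.

0.730c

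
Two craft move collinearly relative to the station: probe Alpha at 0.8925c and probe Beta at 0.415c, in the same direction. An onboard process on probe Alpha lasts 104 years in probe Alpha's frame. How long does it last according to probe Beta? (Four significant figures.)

159.6 years

The velocity of probe Alpha relative to probe Beta is (0.8925 − 0.415)c / (1 − 0.8925×0.415) = 0.7584c; relative speed 0.7584c.
γ for this relative speed: γ = 1/√(1 − 0.575171) = 1.5342.
Probe Alpha's interval is proper; time dilation gives Δt_B = γΔτ = 1.5342 × 104 years = 159.6 years.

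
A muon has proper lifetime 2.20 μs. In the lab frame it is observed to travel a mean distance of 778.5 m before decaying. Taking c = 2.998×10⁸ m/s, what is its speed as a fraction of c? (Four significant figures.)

Let x = d/(cτ) = 778.5 m / (2.998×10⁸ m/s × 2.200×10^-6 s) = 1.1803. Since d = βγcτ, x = βγ = β/√(1−β²).
Solving: β² = x²/(1+x²) = 1.39311/2.39311 = 0.582134, so β = 0.7630.

0.7630c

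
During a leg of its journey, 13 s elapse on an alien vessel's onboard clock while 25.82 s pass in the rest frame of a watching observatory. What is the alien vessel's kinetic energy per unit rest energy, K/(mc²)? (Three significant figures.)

γ = Δt/Δτ = 25.82/13 = 1.98615.
Since K = (γ−1)mc², K/(mc²) = 1.98615 − 1 = 0.986.

0.986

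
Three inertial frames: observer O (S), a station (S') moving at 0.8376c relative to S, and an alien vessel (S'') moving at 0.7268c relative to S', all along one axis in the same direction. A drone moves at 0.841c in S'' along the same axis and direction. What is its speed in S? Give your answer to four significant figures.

0.9976c

First combine the drone and alien vessel (S''→S'): u₁ = (0.841 + 0.7268)/(1 + 0.841×0.7268) = 1.5678/1.6112388 = 0.97304.
Then combine with the station (S'→S): u = (0.97304 + 0.8376)/(1 + 0.97304×0.8376) = 1.81064/1.815018304 = 0.99759.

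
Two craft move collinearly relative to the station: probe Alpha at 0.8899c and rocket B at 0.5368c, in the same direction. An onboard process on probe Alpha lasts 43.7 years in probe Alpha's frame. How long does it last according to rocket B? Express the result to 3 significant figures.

Transform probe Alpha's velocity into rocket B's frame: (0.8899 − 0.5368)/(1 − 0.8899·0.5368) = 0.3531/0.52230168, so the relative speed is 0.67605c.
γ for this relative speed: γ = 1/√(1 − 0.457044) = 1.3571.
Probe Alpha's interval is proper; time dilation gives Δt_B = γΔτ = 1.3571 × 43.7 years = 59.3 years.

59.3 years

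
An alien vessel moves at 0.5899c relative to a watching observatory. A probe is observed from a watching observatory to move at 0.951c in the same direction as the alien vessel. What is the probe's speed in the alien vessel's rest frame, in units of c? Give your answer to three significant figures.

0.823c

Transform to the alien vessel's frame: u' = (u − v)/(1 − uv/c²).
u' = (0.951 − 0.5899)/(1 − 0.951×0.5899) = 0.3611/0.4390051 = 0.82254.
Speed in the alien vessel's frame: 0.823c (in the same direction).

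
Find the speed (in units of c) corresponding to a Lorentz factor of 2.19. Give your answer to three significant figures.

0.890c

β = √(1 − 1/γ²) = √(1 − 1/4.7961) = √0.791497 = 0.890.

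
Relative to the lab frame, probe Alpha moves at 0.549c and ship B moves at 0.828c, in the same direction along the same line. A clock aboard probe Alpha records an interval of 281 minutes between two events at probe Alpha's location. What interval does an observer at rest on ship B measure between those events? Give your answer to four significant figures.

The velocity of probe Alpha relative to ship B is (0.549 − 0.828)c / (1 − 0.549×0.828) = −0.51152c; relative speed 0.51152c.
γ for this relative speed: γ = 1/√(1 − 0.261653) = 1.1638.
Probe Alpha's interval is proper; time dilation gives Δt_B = γΔτ = 1.1638 × 281 minutes = 327.0 minutes.

327.0 minutes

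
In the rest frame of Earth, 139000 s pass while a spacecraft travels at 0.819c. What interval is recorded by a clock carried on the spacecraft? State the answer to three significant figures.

79800 s

γ = 1/√(1 − β²) = 1/√(1 − 0.670761) = 1/√0.329239 = 1/0.573794 = 1.7428.
The spacecraft's clock runs slow as seen from Earth, so Δτ = Δt/γ = 139000/1.7428 = 79800 s.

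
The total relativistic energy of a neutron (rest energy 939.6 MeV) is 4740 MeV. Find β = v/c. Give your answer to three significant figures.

γ = E/(mc²) = 4740/939.6 = 5.0447.
β = √(1 − 1/γ²) = √(1 − 0.0392943) = √0.9607057 = 0.980.

0.980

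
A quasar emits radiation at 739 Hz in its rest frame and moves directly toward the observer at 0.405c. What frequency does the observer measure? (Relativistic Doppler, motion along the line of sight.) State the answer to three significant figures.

Relativistic Doppler (source moving toward): f_obs = f_src · √((1+β)/(1−β)).
With β = 0.405: factor = √(1.405/0.595) = 1.5367.
f_obs = 739 × 1.5367 = 1140 Hz.

1140 Hz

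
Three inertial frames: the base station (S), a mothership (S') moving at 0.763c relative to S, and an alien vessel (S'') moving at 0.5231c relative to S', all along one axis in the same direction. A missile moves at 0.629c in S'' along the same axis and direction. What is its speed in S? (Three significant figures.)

Compose velocities in two stages. Stage 1 (into S'): u₁ = (0.629+0.5231)/(1+0.629×0.5231) = 0.86687.
Stage 2 (into S): u = (0.86687+0.763)/(1+0.86687×0.763) = 0.98101, so the speed is 0.981c.

0.981c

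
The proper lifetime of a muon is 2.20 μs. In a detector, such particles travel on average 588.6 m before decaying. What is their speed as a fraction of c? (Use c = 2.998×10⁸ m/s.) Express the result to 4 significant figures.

0.6658c

d = βγcτ ⇒ βγ = d/(cτ) = 588.6 m / (659.56 m) = 0.89241.
β = (βγ)/√(1+(βγ)²) = 0.89241/√1.796396 = 0.6658.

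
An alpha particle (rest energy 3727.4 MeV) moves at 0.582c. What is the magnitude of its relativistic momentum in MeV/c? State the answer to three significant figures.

2670 MeV/c

γ = 1/√(1 − β²) = 1/√(1 − 0.338724) = 1/√0.661276 = 1/0.813189 = 1.2297.
Momentum: p = γβ·mc = 1.2297 × 0.582 × 3727.4 MeV/c = 2670 MeV/c.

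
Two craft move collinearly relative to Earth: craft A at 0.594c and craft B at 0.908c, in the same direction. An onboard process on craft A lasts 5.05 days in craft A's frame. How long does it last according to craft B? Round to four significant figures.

6.902 days

Transform craft A's velocity into craft B's frame: (0.594 − 0.908)/(1 − 0.594·0.908) = −0.314/0.460648, so the relative speed is 0.68165c.
γ for this relative speed: γ = 1/√(1 − 0.464647) = 1.3667.
The clock on craft A records proper time, so craft B measures Δt = γΔτ = 1.3667 × 5.05 = 6.902 days.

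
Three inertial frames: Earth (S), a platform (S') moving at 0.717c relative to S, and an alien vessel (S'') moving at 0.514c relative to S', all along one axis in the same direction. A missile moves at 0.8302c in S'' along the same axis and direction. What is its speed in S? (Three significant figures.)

First combine the missile and alien vessel (S''→S'): u₁ = (0.8302 + 0.514)/(1 + 0.8302×0.514) = 1.3442/1.4267228 = 0.94216.
Then combine with the platform (S'→S): u = (0.94216 + 0.717)/(1 + 0.94216×0.717) = 1.65916/1.67552872 = 0.99023.

0.990c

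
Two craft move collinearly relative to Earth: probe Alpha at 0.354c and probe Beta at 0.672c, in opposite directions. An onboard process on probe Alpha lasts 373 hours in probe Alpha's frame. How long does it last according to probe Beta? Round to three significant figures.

667 hours

The velocity of probe Alpha relative to probe Beta is (0.354 + 0.672)c / (1 + 0.354×0.672) = 0.82883c; relative speed 0.82883c.
At |u| = 0.82883c, γ = (1 − 0.686959)^(−1/2) = 1.7873.
The clock on probe Alpha records proper time, so probe Beta measures Δt = γΔτ = 1.7873 × 373 = 667 hours.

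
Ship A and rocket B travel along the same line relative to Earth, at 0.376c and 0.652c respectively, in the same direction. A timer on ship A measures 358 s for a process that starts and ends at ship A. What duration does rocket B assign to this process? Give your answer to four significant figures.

384.6 s

Transform ship A's velocity into rocket B's frame: (0.376 − 0.652)/(1 − 0.376·0.652) = −0.276/0.754848, so the relative speed is 0.36564c.
At |u| = 0.36564c, γ = (1 − 0.133693)^(−1/2) = 1.0744.
Ship A's interval is proper; time dilation gives Δt_B = γΔτ = 1.0744 × 358 s = 384.6 s.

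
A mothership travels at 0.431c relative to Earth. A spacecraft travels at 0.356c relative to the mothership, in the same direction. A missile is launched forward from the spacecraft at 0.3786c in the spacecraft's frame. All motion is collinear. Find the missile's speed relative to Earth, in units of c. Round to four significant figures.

0.8431c

First combine the missile and spacecraft (S''→S'): u₁ = (0.3786 + 0.356)/(1 + 0.3786×0.356) = 0.7346/1.1347816 = 0.64735.
Then combine with the mothership (S'→S): u = (0.64735 + 0.431)/(1 + 0.64735×0.431) = 1.07835/1.27900785 = 0.84311.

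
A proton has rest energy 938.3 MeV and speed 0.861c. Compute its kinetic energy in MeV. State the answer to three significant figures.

With β = 0.861, γ = 1/√(1 − 0.861²) = 1/√0.258679 = 1.96616.
Kinetic energy: K = (γ − 1)mc² = (1.96616 − 1) × 938.3 MeV = 0.96616 × 938.3 = 907 MeV.

907 MeV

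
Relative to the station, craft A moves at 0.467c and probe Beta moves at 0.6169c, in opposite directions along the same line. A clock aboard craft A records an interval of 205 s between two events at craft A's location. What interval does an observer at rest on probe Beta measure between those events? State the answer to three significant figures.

The velocity of craft A relative to probe Beta is (0.467 + 0.6169)c / (1 + 0.467×0.6169) = 0.84148c; relative speed 0.84148c.
At |u| = 0.84148c, γ = (1 − 0.708089)^(−1/2) = 1.8509.
Craft A's interval is proper; time dilation gives Δt_B = γΔτ = 1.8509 × 205 s = 379 s.

379 s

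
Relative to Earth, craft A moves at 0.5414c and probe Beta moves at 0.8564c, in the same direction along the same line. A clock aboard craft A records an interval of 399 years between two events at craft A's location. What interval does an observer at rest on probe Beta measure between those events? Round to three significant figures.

493 years

Speed of craft A in probe Beta's frame: u = (v_A − v_B)/(1 − v_A v_B/c²) = (0.5414 − 0.8564)/(1 − 0.5414×0.8564) = −0.315/0.53634504 = −0.58731; |u| = 0.58731c.
γ for this relative speed: γ = 1/√(1 − 0.344933) = 1.2355.
The clock on craft A records proper time, so probe Beta measures Δt = γΔτ = 1.2355 × 399 = 493 years.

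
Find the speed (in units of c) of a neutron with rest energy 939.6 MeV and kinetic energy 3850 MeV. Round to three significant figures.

0.981c

γ = 1 + K/(mc²) = 1 + 3850/939.6 = 5.0975.
β = √(1 − 1/γ²) = √(1 − 0.0384845) = √0.9615155 = 0.981.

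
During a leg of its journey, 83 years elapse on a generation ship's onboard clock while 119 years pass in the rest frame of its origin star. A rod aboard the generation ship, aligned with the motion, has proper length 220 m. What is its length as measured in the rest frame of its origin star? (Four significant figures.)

The time-dilation ratio gives γ = 119/83 = 1.43373.
L = L₀/γ = 220/1.43373 = 153.4 m.

153.4 m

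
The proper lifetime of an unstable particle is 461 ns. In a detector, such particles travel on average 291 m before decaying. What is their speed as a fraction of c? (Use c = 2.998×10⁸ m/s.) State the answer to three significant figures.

Let x = d/(cτ) = 291.0 m / (2.998×10⁸ m/s × 4.610×10^-7 s) = 2.1055. Since d = βγcτ, x = βγ = β/√(1−β²).
Solving: β² = x²/(1+x²) = 4.43313/5.43313 = 0.815944, so β = 0.903.

0.903c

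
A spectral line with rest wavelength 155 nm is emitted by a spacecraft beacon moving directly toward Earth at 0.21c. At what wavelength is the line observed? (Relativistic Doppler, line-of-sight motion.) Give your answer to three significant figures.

125 nm

Relativistic Doppler for wavelength: λ_obs = λ_src · √((1−β)/(1+β)).
With β = 0.21: factor = √(0.79/1.21) = 0.80802.
λ_obs = 155 × 0.80802 = 125 nm.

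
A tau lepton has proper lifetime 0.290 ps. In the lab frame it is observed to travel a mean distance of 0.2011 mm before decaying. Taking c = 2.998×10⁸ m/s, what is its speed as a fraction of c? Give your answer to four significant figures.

0.9179c

Let x = d/(cτ) = 2.011×10^-4 m / (2.998×10⁸ m/s × 2.900×10^-13 s) = 2.313. Since d = βγcτ, x = βγ = β/√(1−β²).
Solving: β² = x²/(1+x²) = 5.34997/6.34997 = 0.842519, so β = 0.9179.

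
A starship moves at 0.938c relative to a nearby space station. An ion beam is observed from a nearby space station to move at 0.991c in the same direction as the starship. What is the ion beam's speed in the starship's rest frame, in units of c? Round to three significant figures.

Transform to the starship's frame: u' = (u − v)/(1 − uv/c²).
u' = (0.991 − 0.938)/(1 − 0.991×0.938) = 0.053/0.070442 = 0.75239.
Speed in the starship's frame: 0.752c (in the same direction).

0.752c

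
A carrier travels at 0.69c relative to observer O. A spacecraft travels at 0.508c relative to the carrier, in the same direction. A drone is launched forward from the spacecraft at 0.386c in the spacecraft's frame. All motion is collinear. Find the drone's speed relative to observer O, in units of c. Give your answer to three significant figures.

Compose velocities in two stages. Stage 1 (into S'): u₁ = (0.386+0.508)/(1+0.386×0.508) = 0.74744.
Stage 2 (into S): u = (0.74744+0.69)/(1+0.74744×0.69) = 0.94835, so the speed is 0.948c.

0.948c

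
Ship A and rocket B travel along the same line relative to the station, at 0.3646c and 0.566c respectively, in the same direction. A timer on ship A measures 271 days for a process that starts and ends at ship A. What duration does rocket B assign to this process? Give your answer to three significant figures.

The velocity of ship A relative to rocket B is (0.3646 − 0.566)c / (1 − 0.3646×0.566) = −0.25377c; relative speed 0.25377c.
γ for this relative speed: γ = 1/√(1 − 0.0643992) = 1.0338.
Ship A's interval is proper; time dilation gives Δt_B = γΔτ = 1.0338 × 271 days = 280 days.

280 days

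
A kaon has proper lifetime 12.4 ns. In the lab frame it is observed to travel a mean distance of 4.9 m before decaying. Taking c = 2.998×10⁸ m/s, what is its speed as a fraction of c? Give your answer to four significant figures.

Let x = d/(cτ) = 4.900 m / (2.998×10⁸ m/s × 1.240×10^-8 s) = 1.3181. Since d = βγcτ, x = βγ = β/√(1−β²).
Solving: β² = x²/(1+x²) = 1.73739/2.73739 = 0.634689, so β = 0.7967.

0.7967c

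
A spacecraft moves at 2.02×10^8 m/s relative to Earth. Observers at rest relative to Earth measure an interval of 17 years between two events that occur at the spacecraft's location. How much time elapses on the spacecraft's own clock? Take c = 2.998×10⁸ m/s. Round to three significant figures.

β = v/c = (2.02×10^8 m/s)/(2.998×10⁸ m/s) = 0.673783.
β² = 0.4539835, so γ = 1/√0.5460165 = 1.3533.
The moving clock records proper time: Δτ = Δt/γ = 17/1.3533 = 12.6 years.

12.6 years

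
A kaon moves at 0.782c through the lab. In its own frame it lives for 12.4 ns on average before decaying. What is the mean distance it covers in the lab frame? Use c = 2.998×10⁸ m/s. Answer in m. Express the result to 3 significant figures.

With β = 0.782, γ = 1/√(1 − 0.782²) = 1/√0.388476 = 1.6044.
Lab-frame lifetime: Δt = γτ = 1.6044 × 12.4 ns = 19.895 ns.
Distance: d = vΔt = 0.782 × 2.998×10⁸ m/s × 1.9895×10^-8 s = 4.66 m.

4.66 m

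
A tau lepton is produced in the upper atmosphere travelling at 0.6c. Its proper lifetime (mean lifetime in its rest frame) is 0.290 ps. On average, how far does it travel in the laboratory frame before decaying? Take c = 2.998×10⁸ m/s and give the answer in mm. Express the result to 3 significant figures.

γ = 1/√(1 − β²) = 1/√(1 − 0.36) = 1/√0.64 = 1/0.8 = 1.25.
Lab-frame lifetime: Δt = γτ = 1.25 × 0.290 ps = 0.3625 ps.
Distance: d = vΔt = 0.6 × 2.998×10⁸ m/s × 3.6250×10^-13 s = 6.52×10^-5 m = 0.0652 mm.

0.0652 mm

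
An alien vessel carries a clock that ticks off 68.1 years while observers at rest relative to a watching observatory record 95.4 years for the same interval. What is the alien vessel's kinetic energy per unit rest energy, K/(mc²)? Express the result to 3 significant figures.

The time-dilation ratio gives γ = 95.4/68.1 = 1.40088.
K/(mc²) = γ − 1 = 1.40088 − 1 = 0.401.

0.401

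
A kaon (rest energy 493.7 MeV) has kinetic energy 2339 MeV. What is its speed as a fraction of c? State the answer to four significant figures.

0.9847c

K = (γ−1)mc², so γ = 1 + 2339/493.7 = 5.7377.
Then v/c = √(1 − γ⁻²) = √(1 − 0.0303756) = √0.9696244 = 0.9847.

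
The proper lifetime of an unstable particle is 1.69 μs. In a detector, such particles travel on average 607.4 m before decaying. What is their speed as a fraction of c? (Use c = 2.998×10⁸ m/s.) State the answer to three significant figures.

0.768c

Lab distance = (lab lifetime)·v = γτ·βc, so βγ = d/(cτ) = 607.4/(2.998×10⁸ × 1.690×10^-6) = 1.1988.
With βγ = 1.1988: γ² = 1 + (βγ)² = 2.43712, and β = (βγ)/γ = 1.1988/1.56113 = 0.768.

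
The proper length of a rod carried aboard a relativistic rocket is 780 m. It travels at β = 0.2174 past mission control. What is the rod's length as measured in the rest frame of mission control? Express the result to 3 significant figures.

γ = 1/√(1 − β²) = 1/√(1 − 0.04726276) = 1/√0.95273724 = 1/0.976083 = 1.0245.
Length contraction: L = L₀/γ = 780/1.0245 = 761 m.

761 m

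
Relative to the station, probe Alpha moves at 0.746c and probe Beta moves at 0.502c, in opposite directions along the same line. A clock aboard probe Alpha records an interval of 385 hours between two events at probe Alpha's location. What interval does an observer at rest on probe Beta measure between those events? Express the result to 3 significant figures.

919 hours

Transform probe Alpha's velocity into probe Beta's frame: (0.746 + 0.502)/(1 + 0.746·0.502) = 1.248/1.374492, so the relative speed is 0.90797c.
γ for this relative speed: γ = 1/√(1 − 0.82441) = 2.3864.
The clock on probe Alpha records proper time, so probe Beta measures Δt = γΔτ = 2.3864 × 385 = 919 hours.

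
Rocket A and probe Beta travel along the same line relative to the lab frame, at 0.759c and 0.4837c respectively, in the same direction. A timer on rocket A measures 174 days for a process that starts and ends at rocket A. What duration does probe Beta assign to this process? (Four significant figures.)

Transform rocket A's velocity into probe Beta's frame: (0.759 − 0.4837)/(1 − 0.759·0.4837) = 0.2753/0.6328717, so the relative speed is 0.435c.
At |u| = 0.435c, γ = (1 − 0.189225)^(−1/2) = 1.1106.
Rocket A's interval is proper; time dilation gives Δt_B = γΔτ = 1.1106 × 174 days = 193.2 days.

193.2 days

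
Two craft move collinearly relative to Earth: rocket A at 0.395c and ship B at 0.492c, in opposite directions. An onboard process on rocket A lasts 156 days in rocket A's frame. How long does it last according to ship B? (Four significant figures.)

233.0 days

Speed of rocket A in ship B's frame: u = (v_A + v_B)/(1 + v_A v_B/c²) = (0.395 + 0.492)/(1 + 0.395×0.492) = 0.887/1.19434 = 0.74267; |u| = 0.74267c.
At |u| = 0.74267c, γ = (1 − 0.551559)^(−1/2) = 1.4933.
Rocket A's interval is proper; time dilation gives Δt_B = γΔτ = 1.4933 × 156 days = 233.0 days.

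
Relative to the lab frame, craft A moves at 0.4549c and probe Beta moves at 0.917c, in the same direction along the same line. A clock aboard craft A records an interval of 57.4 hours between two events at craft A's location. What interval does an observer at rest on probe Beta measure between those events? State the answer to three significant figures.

Speed of craft A in probe Beta's frame: u = (v_A − v_B)/(1 − v_A v_B/c²) = (0.4549 − 0.917)/(1 − 0.4549×0.917) = −0.4621/0.5828567 = −0.79282; |u| = 0.79282c.
At |u| = 0.79282c, γ = (1 − 0.628564)^(−1/2) = 1.6408.
The clock on craft A records proper time, so probe Beta measures Δt = γΔτ = 1.6408 × 57.4 = 94.2 hours.

94.2 hours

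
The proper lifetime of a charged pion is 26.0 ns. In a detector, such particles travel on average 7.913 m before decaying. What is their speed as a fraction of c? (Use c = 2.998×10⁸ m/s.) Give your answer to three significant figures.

0.712c

d = βγcτ ⇒ βγ = d/(cτ) = 7.913 m / (7.7948 m) = 1.0152.
β = (βγ)/√(1+(βγ)²) = 1.0152/√2.03063 = 0.712.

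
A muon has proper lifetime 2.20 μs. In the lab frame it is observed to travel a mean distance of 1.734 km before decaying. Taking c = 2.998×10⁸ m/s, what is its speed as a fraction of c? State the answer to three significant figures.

0.935c

Let x = d/(cτ) = 1734 m / (2.998×10⁸ m/s × 2.200×10^-6 s) = 2.629. Since d = βγcτ, x = βγ = β/√(1−β²).
Solving: β² = x²/(1+x²) = 6.91164/7.91164 = 0.873604, so β = 0.935.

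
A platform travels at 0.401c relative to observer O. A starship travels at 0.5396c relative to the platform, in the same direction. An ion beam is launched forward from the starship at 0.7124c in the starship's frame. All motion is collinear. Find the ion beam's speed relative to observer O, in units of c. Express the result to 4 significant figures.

First combine the ion beam and starship (S''→S'): u₁ = (0.7124 + 0.5396)/(1 + 0.7124×0.5396) = 1.252/1.38441104 = 0.90436.
Then combine with the platform (S'→S): u = (0.90436 + 0.401)/(1 + 0.90436×0.401) = 1.30536/1.36264836 = 0.95796.

0.9580c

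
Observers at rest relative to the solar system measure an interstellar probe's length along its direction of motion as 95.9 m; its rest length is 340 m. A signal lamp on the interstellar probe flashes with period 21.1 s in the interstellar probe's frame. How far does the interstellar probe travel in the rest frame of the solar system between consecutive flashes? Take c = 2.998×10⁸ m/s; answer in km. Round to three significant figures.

γ = L₀/L = 340/95.9 = 3.54536.
β = √(1 − 1/γ²) = 0.9594. Lab-frame period = γτ = 3.54536×21.1 s = 74.807 s. Distance = βc × γτ = 0.9594 × 2.998×10⁸ m/s × 74.807 s = 2.1517×10^10 m = 2.15×10^7 km.

2.15×10^7 km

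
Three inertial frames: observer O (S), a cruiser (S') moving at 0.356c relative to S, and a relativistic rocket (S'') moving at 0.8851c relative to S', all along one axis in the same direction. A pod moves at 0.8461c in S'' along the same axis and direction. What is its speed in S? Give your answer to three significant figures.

0.995c

Compose velocities in two stages. Stage 1 (into S'): u₁ = (0.8461+0.8851)/(1+0.8461×0.8851) = 0.98989.
Stage 2 (into S): u = (0.98989+0.356)/(1+0.98989×0.356) = 0.99519, so the speed is 0.995c.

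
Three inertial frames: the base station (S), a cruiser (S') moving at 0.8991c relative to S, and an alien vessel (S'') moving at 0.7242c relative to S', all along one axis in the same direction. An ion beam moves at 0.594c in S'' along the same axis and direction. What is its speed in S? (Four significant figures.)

0.9957c

First combine the ion beam and alien vessel (S''→S'): u₁ = (0.594 + 0.7242)/(1 + 0.594×0.7242) = 1.3182/1.4301748 = 0.92171.
Then combine with the cruiser (S'→S): u = (0.92171 + 0.8991)/(1 + 0.92171×0.8991) = 1.82081/1.828709461 = 0.99568.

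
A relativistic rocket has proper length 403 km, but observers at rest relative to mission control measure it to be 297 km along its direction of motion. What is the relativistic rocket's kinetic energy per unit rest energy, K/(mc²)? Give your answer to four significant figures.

From L = L₀/γ: γ = 403/297 = 1.3569.
Since K = (γ−1)mc², K/(mc²) = 1.3569 − 1 = 0.3569.

0.3569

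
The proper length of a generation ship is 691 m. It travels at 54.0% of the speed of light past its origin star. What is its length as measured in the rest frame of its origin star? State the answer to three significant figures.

582 m

γ = 1/√(1 − β²) = 1/√(1 − 0.2916) = 1/√0.7084 = 1/0.841665 = 1.1881.
Length contraction: L = L₀/γ = 691/1.1881 = 582 m.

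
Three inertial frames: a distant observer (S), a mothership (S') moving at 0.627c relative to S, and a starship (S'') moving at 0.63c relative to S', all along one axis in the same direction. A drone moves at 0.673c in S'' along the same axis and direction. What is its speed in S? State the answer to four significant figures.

0.9799c

Compose velocities in two stages. Stage 1 (into S'): u₁ = (0.673+0.63)/(1+0.673×0.63) = 0.91503.
Stage 2 (into S): u = (0.91503+0.627)/(1+0.91503×0.627) = 0.97986, so the speed is 0.9799c.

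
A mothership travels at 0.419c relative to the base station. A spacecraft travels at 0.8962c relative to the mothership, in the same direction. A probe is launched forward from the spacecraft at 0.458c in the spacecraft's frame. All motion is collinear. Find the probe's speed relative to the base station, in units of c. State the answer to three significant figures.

0.983c

Compose velocities in two stages. Stage 1 (into S'): u₁ = (0.458+0.8962)/(1+0.458×0.8962) = 0.96011.
Stage 2 (into S): u = (0.96011+0.419)/(1+0.96011×0.419) = 0.98347, so the speed is 0.983c.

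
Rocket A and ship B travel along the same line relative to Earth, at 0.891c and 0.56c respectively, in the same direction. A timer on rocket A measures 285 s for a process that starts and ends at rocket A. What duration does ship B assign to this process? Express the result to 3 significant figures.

380 s

Speed of rocket A in ship B's frame: u = (v_A − v_B)/(1 − v_A v_B/c²) = (0.891 − 0.56)/(1 − 0.891×0.56) = 0.331/0.50104 = 0.66063; |u| = 0.66063c.
At |u| = 0.66063c, γ = (1 − 0.436432)^(−1/2) = 1.3321.
The clock on rocket A records proper time, so ship B measures Δt = γΔτ = 1.3321 × 285 = 380 s.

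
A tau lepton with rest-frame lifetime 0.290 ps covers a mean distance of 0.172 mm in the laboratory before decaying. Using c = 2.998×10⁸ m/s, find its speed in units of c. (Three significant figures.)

Lab distance = (lab lifetime)·v = γτ·βc, so βγ = d/(cτ) = 1.720×10^-4/(2.998×10⁸ × 2.900×10^-13) = 1.9783.
With βγ = 1.9783: γ² = 1 + (βγ)² = 4.91367, and β = (βγ)/γ = 1.9783/2.21668 = 0.892.

0.892c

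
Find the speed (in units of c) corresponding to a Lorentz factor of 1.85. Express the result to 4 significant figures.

β = √(1 − 1/γ²) = √(1 − 1/3.4225) = √0.707816 = 0.8413.

0.8413c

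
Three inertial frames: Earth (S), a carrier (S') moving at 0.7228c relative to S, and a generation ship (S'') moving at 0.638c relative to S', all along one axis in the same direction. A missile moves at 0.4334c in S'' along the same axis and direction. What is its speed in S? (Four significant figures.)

0.9723c

Apply u = (u'+v)/(1+u'v) twice. Missile in the carrier frame: (0.4334+0.638)/(1+0.4334·0.638) = 1.0714/1.2765092 = 0.83932c.
That velocity, transformed to the rest frame of Earth: (0.83932+0.7228)/(1+0.83932·0.7228) = 1.56212/1.606660496 = 0.97228c.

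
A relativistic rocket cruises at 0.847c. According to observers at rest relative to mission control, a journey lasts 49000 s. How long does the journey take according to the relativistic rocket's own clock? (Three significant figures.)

26000 s

β² = 0.717409, so γ = 1/√0.282591 = 1.8811.
The relativistic rocket's clock runs slow as seen from mission control, so Δτ = Δt/γ = 49000/1.8811 = 26000 s.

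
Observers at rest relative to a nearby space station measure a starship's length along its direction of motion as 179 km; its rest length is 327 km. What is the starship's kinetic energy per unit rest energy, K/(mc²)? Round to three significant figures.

0.827

Length contraction gives γ = L₀/L = 327/179 = 1.82682.
K/(mc²) = γ − 1 = 1.82682 − 1 = 0.827.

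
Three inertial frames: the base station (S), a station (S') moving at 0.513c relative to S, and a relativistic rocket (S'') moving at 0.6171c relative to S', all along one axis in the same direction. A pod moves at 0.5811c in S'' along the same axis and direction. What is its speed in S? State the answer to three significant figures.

Compose velocities in two stages. Stage 1 (into S'): u₁ = (0.5811+0.6171)/(1+0.5811×0.6171) = 0.88194.
Stage 2 (into S): u = (0.88194+0.513)/(1+0.88194×0.513) = 0.96041, so the speed is 0.960c.

0.960c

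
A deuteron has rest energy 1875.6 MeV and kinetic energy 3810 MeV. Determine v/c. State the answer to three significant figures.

0.944

K = (γ−1)mc², so γ = 1 + 3810/1875.6 = 3.0313.
Then v/c = √(1 − γ⁻²) = √(1 − 0.108828) = √0.891172 = 0.944.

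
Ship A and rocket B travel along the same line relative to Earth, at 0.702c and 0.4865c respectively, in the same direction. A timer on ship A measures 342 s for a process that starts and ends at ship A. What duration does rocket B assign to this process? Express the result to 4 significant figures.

361.9 s

Speed of ship A in rocket B's frame: u = (v_A − v_B)/(1 − v_A v_B/c²) = (0.702 − 0.4865)/(1 − 0.702×0.4865) = 0.2155/0.658477 = 0.32727; |u| = 0.32727c.
γ for this relative speed: γ = 1/√(1 − 0.107106) = 1.0583.
The clock on ship A records proper time, so rocket B measures Δt = γΔτ = 1.0583 × 342 = 361.9 s.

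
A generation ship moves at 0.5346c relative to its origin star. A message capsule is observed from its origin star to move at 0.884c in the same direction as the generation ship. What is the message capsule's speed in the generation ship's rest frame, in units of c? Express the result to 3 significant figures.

0.662c

Transform to the generation ship's frame: u' = (u − v)/(1 − uv/c²).
u' = (0.884 − 0.5346)/(1 − 0.884×0.5346) = 0.3494/0.5274136 = 0.66248.
Speed in the generation ship's frame: 0.662c (in the same direction).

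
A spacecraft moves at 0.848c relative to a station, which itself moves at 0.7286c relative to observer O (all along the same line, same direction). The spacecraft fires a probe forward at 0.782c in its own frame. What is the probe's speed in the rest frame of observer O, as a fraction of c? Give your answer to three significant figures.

0.997c

Apply u = (u'+v)/(1+u'v) twice. Probe in the station frame: (0.782+0.848)/(1+0.782·0.848) = 1.63/1.663136 = 0.98008c.
That velocity, transformed to the rest frame of observer O: (0.98008+0.7286)/(1+0.98008·0.7286) = 1.70868/1.714086288 = 0.99685c.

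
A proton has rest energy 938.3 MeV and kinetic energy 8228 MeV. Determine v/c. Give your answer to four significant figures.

K = (γ−1)mc², so γ = 1 + 8228/938.3 = 9.7691.
Then v/c = √(1 − γ⁻²) = √(1 − 0.0104783) = √0.9895217 = 0.9947.

0.9947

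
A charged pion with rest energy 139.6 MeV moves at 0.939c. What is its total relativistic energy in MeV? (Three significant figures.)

β² = 0.881721, so γ = 1/√0.118279 = 2.9077.
Total energy: E = γmc² = 2.9077 × 139.6 MeV = 406 MeV.

406 MeV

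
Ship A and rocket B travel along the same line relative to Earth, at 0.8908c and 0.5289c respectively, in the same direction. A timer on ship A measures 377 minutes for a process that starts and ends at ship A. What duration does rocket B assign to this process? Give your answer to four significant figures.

The velocity of ship A relative to rocket B is (0.8908 − 0.5289)c / (1 − 0.8908×0.5289) = 0.68431c; relative speed 0.68431c.
γ for this relative speed: γ = 1/√(1 − 0.46828) = 1.3714.
Ship A's interval is proper; time dilation gives Δt_B = γΔτ = 1.3714 × 377 minutes = 517.0 minutes.

517.0 minutes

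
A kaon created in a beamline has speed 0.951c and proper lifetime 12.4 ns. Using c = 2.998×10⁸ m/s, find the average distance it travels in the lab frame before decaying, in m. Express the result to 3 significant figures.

With β = 0.951, γ = 1/√(1 − 0.951²) = 1/√0.095599 = 3.2342.
Lab-frame lifetime: Δt = γτ = 3.2342 × 12.4 ns = 40.104 ns.
Distance: d = vΔt = 0.951 × 2.998×10⁸ m/s × 4.0104×10^-8 s = 11.4 m.

11.4 m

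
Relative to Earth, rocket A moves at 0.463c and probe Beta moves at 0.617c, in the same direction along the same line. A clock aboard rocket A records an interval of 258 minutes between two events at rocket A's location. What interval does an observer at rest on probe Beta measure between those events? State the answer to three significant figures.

264 minutes

Transform rocket A's velocity into probe Beta's frame: (0.463 − 0.617)/(1 − 0.463·0.617) = −0.154/0.714329, so the relative speed is 0.21559c.
At |u| = 0.21559c, γ = (1 − 0.046479)^(−1/2) = 1.0241.
The clock on rocket A records proper time, so probe Beta measures Δt = γΔτ = 1.0241 × 258 = 264 minutes.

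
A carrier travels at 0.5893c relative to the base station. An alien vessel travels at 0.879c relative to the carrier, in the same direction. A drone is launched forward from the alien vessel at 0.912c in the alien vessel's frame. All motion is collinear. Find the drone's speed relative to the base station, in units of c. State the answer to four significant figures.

0.9985c

Compose velocities in two stages. Stage 1 (into S'): u₁ = (0.912+0.879)/(1+0.912×0.879) = 0.99409.
Stage 2 (into S): u = (0.99409+0.5893)/(1+0.99409×0.5893) = 0.99847, so the speed is 0.9985c.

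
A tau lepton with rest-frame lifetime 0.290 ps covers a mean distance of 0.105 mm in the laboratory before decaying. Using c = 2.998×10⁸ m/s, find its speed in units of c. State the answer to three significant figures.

Lab distance = (lab lifetime)·v = γτ·βc, so βγ = d/(cτ) = 1.050×10^-4/(2.998×10⁸ × 2.900×10^-13) = 1.2077.
With βγ = 1.2077: γ² = 1 + (βγ)² = 2.45854, and β = (βγ)/γ = 1.2077/1.56797 = 0.770.

0.770c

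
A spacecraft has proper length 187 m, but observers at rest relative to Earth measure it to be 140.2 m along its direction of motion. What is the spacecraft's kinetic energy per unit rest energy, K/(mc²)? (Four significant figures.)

0.3338

From L = L₀/γ: γ = 187/140.2 = 1.33381.
K/(mc²) = γ − 1 = 1.33381 − 1 = 0.3338.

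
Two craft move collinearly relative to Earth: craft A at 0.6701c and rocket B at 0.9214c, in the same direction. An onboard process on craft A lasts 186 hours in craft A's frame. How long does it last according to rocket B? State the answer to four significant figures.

246.7 hours

Speed of craft A in rocket B's frame: u = (v_A − v_B)/(1 − v_A v_B/c²) = (0.6701 − 0.9214)/(1 − 0.6701×0.9214) = −0.2513/0.38256986 = −0.65687; |u| = 0.65687c.
At |u| = 0.65687c, γ = (1 − 0.431478)^(−1/2) = 1.3263.
The clock on craft A records proper time, so rocket B measures Δt = γΔτ = 1.3263 × 186 = 246.7 hours.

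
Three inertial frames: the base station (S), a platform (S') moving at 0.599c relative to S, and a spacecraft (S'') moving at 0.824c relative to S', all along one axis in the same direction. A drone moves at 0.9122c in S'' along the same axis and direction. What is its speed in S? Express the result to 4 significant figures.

First combine the drone and spacecraft (S''→S'): u₁ = (0.9122 + 0.824)/(1 + 0.9122×0.824) = 1.7362/1.7516528 = 0.99118.
Then combine with the platform (S'→S): u = (0.99118 + 0.599)/(1 + 0.99118×0.599) = 1.59018/1.59371682 = 0.99778.

0.9978c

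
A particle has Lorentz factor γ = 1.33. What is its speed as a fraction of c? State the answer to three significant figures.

β = √(1 − 1/γ²) = √(1 − 1/1.7689) = √0.434677 = 0.659.

0.659c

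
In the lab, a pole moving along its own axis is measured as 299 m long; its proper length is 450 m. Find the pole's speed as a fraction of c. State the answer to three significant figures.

Length contraction gives γ = L₀/L = 450/299 = 1.505.
β = √(1 − 1/γ²) = √0.558504 = 0.747.

0.747c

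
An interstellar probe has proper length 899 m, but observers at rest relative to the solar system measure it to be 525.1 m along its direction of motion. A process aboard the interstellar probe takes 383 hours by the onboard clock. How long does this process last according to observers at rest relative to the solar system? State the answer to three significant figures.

Length contraction gives γ = L₀/L = 899/525.1 = 1.71205.
Δt = γΔτ = 1.71205 × 383 = 656 hours.

656 hours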